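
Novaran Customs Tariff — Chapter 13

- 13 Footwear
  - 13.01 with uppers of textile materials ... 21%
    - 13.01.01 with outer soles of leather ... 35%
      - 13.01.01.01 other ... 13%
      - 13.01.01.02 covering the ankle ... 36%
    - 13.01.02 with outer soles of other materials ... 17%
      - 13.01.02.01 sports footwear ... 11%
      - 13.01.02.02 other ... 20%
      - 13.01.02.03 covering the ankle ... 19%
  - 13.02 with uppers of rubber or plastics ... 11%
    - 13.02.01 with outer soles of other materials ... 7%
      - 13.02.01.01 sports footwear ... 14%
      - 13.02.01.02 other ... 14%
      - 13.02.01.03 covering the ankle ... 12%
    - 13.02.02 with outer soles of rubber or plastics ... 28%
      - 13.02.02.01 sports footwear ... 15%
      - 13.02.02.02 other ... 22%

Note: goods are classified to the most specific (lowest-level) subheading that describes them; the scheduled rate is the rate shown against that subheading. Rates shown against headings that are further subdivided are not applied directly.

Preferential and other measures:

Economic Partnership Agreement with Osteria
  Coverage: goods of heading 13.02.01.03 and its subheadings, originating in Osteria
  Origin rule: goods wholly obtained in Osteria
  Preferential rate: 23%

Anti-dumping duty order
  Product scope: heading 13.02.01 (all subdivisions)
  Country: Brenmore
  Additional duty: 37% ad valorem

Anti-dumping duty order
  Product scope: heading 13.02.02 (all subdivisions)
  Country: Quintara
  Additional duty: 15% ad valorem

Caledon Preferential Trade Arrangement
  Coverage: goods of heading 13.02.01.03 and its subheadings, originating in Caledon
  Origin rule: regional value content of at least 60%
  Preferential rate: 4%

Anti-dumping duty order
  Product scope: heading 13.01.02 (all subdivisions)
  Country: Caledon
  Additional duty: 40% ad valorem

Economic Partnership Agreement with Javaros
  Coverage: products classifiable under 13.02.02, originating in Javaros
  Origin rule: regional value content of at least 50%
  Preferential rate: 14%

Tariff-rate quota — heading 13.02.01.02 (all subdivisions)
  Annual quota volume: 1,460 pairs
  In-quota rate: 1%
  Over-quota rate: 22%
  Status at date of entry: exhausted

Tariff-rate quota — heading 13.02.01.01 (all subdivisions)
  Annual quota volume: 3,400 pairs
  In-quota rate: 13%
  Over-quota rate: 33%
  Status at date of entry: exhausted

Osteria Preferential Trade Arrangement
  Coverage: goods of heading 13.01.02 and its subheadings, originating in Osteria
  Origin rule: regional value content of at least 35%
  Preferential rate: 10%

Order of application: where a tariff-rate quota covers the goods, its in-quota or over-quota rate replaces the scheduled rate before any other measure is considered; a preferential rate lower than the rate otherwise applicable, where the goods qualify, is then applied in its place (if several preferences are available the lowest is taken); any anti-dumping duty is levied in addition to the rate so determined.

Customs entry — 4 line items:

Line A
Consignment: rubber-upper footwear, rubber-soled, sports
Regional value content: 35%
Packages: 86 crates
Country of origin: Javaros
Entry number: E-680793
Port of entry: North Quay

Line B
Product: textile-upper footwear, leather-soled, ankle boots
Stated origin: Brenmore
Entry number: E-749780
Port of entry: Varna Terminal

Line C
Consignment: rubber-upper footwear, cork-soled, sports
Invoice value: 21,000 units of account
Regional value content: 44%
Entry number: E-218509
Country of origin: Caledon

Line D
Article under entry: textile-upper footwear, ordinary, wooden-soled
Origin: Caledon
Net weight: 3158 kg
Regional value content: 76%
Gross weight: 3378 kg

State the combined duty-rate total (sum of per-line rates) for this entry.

144%

Line A: rubber-upper → 13.02; rubber-soled → 13.02.02; sports → 13.02.02.01. Scheduled 15%. Javaros agreement on 13.02.02: RVC < 50%. → 15%.
Line B: textile-upper → 13.01; leather-soled → 13.01.01; ankle boots → 13.01.01.02. Scheduled 36%. No special measure applies. → 36%.
Line C: rubber-upper → 13.02; cork-soled → 13.02.01; sports → 13.02.01.01. Scheduled 14%. quota on 13.02.01.01 exhausted → over-quota 33%; Caledon agreement on 13.02.01.03: 13.02.01.01 not covered. → 33%.
Line D: textile-upper → 13.01; wooden-soled → 13.01.02; ordinary → 13.01.02.02. Scheduled 20%. Caledon agreement on 13.02.01.03: 13.01.02.02 not covered; anti-dumping (Caledon, 13.01.02): +40%; total 20% + 40% = 60%. → 60%.
Sum: 15% + 36% + 33% + 60% = 144%.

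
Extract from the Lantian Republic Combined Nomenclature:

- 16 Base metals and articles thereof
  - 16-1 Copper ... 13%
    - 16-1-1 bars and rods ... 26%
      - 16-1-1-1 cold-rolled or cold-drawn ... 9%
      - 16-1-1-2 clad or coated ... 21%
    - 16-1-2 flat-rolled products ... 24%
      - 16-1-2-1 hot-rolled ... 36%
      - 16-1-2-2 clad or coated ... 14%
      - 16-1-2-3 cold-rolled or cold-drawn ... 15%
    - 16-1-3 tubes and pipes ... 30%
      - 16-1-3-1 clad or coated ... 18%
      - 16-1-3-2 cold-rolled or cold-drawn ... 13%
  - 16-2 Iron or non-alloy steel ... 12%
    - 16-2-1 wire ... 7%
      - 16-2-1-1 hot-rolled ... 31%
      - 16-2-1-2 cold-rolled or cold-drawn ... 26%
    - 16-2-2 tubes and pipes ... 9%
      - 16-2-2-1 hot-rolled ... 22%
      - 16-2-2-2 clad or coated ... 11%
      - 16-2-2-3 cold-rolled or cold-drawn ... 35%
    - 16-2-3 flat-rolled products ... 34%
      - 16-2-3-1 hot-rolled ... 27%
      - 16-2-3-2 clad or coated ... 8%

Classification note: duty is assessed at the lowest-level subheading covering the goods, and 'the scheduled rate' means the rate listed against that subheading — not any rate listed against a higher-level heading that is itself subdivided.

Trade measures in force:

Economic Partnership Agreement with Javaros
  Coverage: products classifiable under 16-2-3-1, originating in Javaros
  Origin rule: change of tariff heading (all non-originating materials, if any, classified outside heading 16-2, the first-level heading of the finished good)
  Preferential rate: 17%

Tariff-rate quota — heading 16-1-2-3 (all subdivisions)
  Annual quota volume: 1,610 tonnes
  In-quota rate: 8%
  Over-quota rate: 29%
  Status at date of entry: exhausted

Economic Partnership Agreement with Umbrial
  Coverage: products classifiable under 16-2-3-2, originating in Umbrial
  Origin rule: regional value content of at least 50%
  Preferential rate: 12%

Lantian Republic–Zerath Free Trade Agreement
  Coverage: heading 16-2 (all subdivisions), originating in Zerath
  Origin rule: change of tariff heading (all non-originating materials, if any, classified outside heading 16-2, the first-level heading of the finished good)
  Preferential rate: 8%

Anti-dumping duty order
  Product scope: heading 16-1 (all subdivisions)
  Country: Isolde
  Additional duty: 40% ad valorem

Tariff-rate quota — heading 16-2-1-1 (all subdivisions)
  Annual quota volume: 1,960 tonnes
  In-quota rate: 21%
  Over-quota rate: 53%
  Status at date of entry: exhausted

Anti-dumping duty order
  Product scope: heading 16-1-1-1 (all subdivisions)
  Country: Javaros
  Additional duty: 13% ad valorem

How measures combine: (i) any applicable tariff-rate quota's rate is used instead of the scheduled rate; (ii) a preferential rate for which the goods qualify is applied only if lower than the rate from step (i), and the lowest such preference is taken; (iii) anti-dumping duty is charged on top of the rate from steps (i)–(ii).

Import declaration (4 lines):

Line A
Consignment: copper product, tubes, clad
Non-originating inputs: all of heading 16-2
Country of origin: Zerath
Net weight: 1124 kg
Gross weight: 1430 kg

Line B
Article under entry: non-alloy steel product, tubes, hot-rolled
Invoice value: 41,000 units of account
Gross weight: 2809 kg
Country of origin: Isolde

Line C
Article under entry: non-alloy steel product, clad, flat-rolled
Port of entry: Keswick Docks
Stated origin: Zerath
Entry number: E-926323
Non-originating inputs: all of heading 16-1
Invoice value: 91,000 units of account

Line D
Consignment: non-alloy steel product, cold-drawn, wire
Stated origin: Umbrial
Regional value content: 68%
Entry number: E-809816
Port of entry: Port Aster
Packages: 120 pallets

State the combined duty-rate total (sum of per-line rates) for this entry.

Line A: copper → 16-1; tubes → 16-1-3; clad → 16-1-3-1. Scheduled 18%. Zerath agreement on 16-2: 16-1-3-1 not covered. → 18%.
Line B: non-alloy steel → 16-2; tubes → 16-2-2; hot-rolled → 16-2-2-1. Scheduled 22%. No special measure applies. → 22%.
Line C: non-alloy steel → 16-2; flat-rolled → 16-2-3; clad → 16-2-3-2. Scheduled 8%. Zerath agreement on 16-2: CTH met → 8% available; preference 8% not lower than 8% → no reduction. → 8%.
Line D: non-alloy steel → 16-2; wire → 16-2-1; cold-drawn → 16-2-1-2. Scheduled 26%. Umbrial agreement on 16-2-3-2: 16-2-1-2 not covered. → 26%.
Sum: 18% + 22% + 8% + 26% = 74%.

74%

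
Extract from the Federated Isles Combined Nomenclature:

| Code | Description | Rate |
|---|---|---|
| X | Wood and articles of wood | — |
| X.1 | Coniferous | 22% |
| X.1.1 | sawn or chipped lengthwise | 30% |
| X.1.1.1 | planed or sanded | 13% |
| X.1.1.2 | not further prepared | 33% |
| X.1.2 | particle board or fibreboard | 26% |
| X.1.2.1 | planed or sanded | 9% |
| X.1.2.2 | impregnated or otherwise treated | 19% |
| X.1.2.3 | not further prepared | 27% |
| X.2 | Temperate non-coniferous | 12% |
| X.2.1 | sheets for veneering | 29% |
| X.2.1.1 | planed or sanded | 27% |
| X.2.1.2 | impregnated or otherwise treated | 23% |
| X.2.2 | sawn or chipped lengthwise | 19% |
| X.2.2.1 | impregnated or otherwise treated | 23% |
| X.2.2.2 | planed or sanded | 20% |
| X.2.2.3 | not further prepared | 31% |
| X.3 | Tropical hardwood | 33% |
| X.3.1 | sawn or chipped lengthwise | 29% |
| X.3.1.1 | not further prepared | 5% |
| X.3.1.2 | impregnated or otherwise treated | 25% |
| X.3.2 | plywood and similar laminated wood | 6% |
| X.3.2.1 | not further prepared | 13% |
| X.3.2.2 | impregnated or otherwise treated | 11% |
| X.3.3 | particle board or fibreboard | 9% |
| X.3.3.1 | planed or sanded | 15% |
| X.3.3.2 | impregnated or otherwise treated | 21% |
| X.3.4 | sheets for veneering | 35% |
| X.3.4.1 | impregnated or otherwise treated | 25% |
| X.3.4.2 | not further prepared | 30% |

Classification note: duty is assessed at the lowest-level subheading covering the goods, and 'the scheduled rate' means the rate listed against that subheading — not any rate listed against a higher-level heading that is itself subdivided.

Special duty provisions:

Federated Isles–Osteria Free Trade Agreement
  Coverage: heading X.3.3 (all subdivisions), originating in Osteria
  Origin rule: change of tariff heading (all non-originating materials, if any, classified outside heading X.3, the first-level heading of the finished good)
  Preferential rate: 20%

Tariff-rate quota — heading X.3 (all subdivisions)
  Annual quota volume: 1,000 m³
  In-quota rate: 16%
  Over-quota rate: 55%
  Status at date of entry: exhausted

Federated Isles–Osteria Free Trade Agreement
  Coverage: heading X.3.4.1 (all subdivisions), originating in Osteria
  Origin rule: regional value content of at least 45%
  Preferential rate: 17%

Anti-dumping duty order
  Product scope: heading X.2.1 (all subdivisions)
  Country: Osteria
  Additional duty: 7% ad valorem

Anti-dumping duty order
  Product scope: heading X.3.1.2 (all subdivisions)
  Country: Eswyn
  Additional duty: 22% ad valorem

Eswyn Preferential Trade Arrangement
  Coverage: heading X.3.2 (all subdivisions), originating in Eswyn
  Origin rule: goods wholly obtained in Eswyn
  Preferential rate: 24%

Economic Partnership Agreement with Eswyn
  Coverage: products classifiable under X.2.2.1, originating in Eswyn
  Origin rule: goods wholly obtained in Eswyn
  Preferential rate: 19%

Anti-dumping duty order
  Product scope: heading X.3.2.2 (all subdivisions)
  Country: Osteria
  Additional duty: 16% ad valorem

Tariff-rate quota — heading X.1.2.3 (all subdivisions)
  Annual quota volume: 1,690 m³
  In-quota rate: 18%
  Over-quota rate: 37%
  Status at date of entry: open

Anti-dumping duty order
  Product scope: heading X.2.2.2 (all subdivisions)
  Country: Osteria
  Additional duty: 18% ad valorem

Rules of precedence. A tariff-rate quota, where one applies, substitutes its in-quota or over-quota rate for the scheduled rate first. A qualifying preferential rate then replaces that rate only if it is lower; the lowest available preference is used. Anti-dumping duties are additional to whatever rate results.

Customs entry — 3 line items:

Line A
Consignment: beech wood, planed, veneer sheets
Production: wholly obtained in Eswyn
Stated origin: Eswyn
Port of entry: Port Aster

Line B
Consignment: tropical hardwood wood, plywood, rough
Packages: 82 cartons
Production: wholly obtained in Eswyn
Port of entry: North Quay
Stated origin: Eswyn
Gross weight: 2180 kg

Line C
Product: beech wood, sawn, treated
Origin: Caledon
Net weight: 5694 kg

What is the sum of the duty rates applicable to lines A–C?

74%

Line A: beech → X.2; veneer sheets → X.2.1; planed → X.2.1.1. Scheduled 27%. Eswyn agreement on X.3.2: X.2.1.1 not covered; Eswyn agreement on X.2.2.1: X.2.1.1 not covered. → 27%.
Line B: tropical hardwood → X.3; plywood → X.3.2; rough → X.3.2.1. Scheduled 13%. quota on X.3 exhausted → over-quota 55%; Eswyn agreement on X.3.2: wholly obtained → 24% available; Eswyn agreement on X.2.2.1: X.3.2.1 not covered; preferential 24%. → 24%.
Line C: beech → X.2; sawn → X.2.2; treated → X.2.2.1. Scheduled 23%. No special measure applies. → 23%.
Sum: 27% + 24% + 23% = 74%.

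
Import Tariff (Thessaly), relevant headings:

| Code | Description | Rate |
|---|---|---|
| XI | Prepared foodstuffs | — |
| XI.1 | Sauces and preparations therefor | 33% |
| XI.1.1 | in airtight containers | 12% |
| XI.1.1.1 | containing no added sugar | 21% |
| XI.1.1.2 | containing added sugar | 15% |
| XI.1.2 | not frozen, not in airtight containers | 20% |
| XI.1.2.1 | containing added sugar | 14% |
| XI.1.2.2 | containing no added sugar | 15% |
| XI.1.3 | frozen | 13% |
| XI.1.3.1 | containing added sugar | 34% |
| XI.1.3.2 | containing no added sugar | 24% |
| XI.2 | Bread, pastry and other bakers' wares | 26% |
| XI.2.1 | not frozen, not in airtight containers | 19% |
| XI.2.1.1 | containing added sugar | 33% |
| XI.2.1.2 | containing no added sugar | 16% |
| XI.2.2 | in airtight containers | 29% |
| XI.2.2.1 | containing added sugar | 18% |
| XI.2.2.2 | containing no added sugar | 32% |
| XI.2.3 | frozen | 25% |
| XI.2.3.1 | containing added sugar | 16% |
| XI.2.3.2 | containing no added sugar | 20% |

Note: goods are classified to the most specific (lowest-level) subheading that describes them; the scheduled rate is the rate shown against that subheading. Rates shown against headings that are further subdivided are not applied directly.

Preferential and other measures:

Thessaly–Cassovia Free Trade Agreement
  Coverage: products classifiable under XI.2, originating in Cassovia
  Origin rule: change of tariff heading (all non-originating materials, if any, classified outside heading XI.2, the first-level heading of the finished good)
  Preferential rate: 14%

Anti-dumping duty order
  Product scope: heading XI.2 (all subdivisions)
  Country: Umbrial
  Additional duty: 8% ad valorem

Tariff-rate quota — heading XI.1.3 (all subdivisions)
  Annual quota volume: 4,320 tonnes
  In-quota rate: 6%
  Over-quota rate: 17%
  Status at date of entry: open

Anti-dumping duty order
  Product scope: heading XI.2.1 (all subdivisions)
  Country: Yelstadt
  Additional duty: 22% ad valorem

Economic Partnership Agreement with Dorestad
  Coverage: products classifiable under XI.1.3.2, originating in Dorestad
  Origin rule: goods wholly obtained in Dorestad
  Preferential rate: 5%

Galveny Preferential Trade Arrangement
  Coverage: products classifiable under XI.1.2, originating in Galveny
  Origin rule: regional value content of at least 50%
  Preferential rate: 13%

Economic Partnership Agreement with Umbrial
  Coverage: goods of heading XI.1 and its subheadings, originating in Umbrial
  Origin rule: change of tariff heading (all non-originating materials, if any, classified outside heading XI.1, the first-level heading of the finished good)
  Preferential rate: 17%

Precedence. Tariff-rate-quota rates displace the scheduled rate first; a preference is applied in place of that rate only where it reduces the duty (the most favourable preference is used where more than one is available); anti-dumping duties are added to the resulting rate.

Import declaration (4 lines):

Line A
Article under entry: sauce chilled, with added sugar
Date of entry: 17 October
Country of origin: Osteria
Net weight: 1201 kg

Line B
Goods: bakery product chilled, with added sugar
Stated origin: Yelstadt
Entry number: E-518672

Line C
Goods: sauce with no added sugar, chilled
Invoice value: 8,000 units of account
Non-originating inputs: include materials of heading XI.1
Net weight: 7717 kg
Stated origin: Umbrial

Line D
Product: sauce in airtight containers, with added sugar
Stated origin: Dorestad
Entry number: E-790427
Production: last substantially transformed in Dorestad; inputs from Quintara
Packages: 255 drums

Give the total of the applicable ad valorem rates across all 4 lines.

Line A: sauce → XI.1; chilled → XI.1.2; with added sugar → XI.1.2.1. Scheduled 14%. No special measure applies. → 14%.
Line B: bakery product → XI.2; chilled → XI.2.1; with added sugar → XI.2.1.1. Scheduled 33%. anti-dumping (Yelstadt, XI.2.1): +22%; total 33% + 22% = 55%. → 55%.
Line C: sauce → XI.1; chilled → XI.1.2; with no added sugar → XI.1.2.2. Scheduled 15%. Umbrial agreement on XI.1: CTH not met. → 15%.
Line D: sauce → XI.1; in airtight containers → XI.1.1; with added sugar → XI.1.1.2. Scheduled 15%. Dorestad agreement on XI.1.3.2: XI.1.1.2 not covered. → 15%.
Sum: 14% + 55% + 15% + 15% = 99%.

99%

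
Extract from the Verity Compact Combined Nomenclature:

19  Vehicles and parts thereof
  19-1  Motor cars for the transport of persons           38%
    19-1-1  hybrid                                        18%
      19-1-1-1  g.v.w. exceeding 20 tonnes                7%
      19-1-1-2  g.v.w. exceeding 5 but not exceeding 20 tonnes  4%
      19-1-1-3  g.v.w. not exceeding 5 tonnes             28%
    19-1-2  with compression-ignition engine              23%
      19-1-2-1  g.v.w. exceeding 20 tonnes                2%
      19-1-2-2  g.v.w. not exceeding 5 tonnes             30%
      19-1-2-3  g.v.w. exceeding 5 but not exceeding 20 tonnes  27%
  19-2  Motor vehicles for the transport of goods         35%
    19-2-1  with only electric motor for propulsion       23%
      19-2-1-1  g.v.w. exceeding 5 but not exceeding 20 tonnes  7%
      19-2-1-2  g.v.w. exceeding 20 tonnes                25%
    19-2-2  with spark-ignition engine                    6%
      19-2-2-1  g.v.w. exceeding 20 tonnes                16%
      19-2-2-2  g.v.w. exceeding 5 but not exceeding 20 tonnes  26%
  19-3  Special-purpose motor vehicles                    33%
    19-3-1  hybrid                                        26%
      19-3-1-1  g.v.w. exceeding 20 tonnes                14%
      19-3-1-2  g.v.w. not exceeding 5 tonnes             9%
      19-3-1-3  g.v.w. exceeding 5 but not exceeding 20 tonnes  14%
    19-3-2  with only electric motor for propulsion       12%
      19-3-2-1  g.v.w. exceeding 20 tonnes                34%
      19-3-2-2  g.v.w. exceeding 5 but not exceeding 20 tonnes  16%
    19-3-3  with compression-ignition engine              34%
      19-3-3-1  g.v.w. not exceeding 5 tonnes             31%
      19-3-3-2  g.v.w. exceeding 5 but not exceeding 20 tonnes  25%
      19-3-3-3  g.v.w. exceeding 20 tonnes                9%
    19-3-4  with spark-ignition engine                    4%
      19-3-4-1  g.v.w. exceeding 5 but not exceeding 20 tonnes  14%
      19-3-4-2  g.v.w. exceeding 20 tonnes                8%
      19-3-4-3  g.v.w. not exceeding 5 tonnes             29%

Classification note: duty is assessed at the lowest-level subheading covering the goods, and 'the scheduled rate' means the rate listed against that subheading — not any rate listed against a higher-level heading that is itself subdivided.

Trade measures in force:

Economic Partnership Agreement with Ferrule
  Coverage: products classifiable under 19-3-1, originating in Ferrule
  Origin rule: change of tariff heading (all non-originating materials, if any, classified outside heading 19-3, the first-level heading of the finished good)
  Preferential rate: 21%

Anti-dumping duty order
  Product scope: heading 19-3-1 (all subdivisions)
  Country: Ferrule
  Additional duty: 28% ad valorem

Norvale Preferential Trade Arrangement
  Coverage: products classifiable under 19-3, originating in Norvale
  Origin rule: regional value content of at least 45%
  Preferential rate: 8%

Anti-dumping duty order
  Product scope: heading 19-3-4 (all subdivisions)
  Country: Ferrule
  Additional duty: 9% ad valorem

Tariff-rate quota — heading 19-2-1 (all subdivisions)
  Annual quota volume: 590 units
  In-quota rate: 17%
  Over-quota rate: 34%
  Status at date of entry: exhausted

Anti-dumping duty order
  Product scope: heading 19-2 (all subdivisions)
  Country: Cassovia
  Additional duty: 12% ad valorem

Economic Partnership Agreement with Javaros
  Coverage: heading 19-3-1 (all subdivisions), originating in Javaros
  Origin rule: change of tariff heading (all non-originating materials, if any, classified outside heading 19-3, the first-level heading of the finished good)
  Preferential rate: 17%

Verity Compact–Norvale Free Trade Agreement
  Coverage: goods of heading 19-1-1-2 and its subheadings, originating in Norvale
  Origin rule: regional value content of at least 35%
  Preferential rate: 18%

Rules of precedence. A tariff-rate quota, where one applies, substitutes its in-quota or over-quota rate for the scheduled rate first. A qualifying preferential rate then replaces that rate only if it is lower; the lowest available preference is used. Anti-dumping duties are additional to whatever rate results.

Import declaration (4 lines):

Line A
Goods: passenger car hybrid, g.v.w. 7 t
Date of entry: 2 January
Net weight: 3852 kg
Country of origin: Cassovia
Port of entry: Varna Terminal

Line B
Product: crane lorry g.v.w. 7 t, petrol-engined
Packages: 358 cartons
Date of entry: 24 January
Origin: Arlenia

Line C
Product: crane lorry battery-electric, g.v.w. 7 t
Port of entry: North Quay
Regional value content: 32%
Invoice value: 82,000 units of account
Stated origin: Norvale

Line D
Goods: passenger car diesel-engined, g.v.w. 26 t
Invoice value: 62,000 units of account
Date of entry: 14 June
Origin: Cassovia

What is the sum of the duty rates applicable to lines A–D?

36%

Line A: passenger car → 19-1; hybrid → 19-1-1; g.v.w. 7 t → 19-1-1-2. Scheduled 4%. No special measure applies. → 4%.
Line B: crane lorry → 19-3; petrol-engined → 19-3-4; g.v.w. 7 t → 19-3-4-1. Scheduled 14%. No special measure applies. → 14%.
Line C: crane lorry → 19-3; battery-electric → 19-3-2; g.v.w. 7 t → 19-3-2-2. Scheduled 16%. Norvale agreement on 19-3: RVC < 45%; Norvale agreement on 19-1-1-2: 19-3-2-2 not covered. → 16%.
Line D: passenger car → 19-1; diesel-engined → 19-1-2; g.v.w. 26 t → 19-1-2-1. Scheduled 2%. No special measure applies. → 2%.
Sum: 4% + 14% + 16% + 2% = 36%.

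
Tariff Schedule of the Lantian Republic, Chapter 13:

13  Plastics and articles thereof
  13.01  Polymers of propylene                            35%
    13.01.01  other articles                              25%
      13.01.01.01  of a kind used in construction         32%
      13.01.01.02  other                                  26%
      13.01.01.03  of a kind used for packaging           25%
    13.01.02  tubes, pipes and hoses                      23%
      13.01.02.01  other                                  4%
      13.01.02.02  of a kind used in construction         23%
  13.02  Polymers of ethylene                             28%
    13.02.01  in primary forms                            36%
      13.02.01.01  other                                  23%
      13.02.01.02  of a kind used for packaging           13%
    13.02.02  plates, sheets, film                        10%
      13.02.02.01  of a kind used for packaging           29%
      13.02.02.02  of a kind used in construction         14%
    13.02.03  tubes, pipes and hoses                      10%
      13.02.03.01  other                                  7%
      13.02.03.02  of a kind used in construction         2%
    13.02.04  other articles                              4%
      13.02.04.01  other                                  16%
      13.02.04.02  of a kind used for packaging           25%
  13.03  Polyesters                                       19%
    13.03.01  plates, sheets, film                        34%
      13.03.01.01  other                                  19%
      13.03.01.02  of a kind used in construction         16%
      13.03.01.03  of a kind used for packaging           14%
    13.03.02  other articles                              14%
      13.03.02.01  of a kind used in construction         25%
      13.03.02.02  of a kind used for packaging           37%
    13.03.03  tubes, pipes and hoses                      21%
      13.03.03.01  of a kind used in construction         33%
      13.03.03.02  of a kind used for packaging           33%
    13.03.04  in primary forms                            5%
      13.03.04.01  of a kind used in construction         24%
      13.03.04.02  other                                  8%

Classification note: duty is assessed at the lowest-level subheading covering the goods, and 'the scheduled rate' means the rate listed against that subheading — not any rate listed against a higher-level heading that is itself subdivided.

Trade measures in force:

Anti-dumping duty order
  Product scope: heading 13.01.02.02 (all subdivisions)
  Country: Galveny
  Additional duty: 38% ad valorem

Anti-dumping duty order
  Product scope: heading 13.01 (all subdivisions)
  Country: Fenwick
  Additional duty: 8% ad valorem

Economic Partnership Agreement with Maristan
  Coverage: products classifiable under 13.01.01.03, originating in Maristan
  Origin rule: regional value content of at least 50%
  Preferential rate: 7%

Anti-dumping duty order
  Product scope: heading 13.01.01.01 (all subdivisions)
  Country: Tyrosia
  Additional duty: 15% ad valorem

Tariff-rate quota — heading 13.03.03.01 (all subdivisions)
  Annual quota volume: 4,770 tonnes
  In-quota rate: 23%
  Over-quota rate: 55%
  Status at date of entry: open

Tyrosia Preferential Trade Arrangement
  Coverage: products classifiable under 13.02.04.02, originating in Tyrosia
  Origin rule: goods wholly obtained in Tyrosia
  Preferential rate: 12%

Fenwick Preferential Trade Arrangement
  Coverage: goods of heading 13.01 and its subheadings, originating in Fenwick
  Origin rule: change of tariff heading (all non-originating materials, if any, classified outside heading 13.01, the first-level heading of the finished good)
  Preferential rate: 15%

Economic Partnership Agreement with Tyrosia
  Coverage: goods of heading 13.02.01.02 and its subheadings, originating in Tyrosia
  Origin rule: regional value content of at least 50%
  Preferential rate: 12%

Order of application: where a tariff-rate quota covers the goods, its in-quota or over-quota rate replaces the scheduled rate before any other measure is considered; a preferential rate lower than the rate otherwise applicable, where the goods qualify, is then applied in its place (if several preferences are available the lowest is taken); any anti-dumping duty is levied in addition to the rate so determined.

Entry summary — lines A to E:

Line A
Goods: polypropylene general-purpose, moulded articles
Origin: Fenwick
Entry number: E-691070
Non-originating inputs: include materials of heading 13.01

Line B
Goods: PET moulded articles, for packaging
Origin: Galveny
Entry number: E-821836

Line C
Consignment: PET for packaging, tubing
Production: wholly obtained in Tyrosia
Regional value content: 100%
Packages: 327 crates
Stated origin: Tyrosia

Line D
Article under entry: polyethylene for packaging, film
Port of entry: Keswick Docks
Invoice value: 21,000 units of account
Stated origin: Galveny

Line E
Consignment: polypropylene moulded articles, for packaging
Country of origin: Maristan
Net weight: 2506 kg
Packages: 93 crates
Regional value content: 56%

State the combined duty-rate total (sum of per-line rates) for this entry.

140%

Line A: polypropylene → 13.01; moulded articles → 13.01.01; general-purpose → 13.01.01.02. Scheduled 26%. Fenwick agreement on 13.01: CTH not met; anti-dumping (Fenwick, 13.01): +8%; total 26% + 8% = 34%. → 34%.
Line B: PET → 13.03; moulded articles → 13.03.02; for packaging → 13.03.02.02. Scheduled 37%. No special measure applies. → 37%.
Line C: PET → 13.03; tubing → 13.03.03; for packaging → 13.03.03.02. Scheduled 33%. Tyrosia agreement on 13.02.04.02: 13.03.03.02 not covered; Tyrosia agreement on 13.02.01.02: 13.03.03.02 not covered. → 33%.
Line D: polyethylene → 13.02; film → 13.02.02; for packaging → 13.02.02.01. Scheduled 29%. No special measure applies. → 29%.
Line E: polypropylene → 13.01; moulded articles → 13.01.01; for packaging → 13.01.01.03. Scheduled 25%. Maristan agreement on 13.01.01.03: RVC ≥ 50% → 7% available; preferential 7%. → 7%.
Sum: 34% + 37% + 33% + 29% + 7% = 140%.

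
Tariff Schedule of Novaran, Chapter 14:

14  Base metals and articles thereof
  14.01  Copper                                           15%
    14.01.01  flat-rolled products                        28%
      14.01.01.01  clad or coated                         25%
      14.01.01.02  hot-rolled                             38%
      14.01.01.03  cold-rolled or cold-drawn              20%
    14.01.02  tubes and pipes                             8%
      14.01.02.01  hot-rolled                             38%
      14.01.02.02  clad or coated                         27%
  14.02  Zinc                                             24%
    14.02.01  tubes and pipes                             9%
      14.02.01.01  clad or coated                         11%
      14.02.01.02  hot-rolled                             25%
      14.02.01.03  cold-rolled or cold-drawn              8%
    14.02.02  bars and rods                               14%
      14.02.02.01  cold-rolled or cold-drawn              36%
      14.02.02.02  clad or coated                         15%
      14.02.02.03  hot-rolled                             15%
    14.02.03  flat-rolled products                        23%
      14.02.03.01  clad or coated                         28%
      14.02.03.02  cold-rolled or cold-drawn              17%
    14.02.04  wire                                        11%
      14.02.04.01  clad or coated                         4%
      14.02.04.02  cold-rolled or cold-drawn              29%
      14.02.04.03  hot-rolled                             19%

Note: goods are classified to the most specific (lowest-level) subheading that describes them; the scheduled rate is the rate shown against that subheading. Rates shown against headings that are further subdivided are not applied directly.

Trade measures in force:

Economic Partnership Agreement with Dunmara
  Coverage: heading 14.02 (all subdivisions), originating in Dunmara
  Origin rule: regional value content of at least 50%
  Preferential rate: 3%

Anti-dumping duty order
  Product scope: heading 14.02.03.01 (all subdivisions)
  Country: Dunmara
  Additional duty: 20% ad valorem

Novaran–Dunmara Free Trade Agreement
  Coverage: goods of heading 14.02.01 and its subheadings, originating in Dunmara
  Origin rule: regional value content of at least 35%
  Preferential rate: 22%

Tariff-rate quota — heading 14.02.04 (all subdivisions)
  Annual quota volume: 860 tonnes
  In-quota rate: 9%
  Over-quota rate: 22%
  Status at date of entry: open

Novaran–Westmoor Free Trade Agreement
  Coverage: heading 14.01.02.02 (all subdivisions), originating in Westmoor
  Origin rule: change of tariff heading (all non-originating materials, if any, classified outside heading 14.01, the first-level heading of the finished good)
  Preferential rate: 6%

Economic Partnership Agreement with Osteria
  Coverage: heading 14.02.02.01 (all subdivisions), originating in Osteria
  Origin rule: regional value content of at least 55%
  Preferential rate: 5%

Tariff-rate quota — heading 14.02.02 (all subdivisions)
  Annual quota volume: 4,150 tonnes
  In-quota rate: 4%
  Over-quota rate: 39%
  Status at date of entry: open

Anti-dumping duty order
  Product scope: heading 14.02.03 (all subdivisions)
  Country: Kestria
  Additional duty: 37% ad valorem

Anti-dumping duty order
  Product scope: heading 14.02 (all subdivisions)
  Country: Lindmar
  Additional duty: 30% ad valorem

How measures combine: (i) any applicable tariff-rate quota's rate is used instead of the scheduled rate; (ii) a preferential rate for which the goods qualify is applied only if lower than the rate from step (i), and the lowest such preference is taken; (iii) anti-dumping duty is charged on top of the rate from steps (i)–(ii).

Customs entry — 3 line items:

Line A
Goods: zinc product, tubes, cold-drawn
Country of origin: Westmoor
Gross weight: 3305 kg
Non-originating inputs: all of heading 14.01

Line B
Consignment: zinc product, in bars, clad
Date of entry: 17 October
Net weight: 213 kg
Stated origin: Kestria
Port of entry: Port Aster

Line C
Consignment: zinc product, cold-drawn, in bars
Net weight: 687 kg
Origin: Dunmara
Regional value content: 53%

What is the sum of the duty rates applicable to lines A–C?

Line A: zinc → 14.02; tubes → 14.02.01; cold-drawn → 14.02.01.03. Scheduled 8%. Westmoor agreement on 14.01.02.02: 14.02.01.03 not covered. → 8%.
Line B: zinc → 14.02; in bars → 14.02.02; clad → 14.02.02.02. Scheduled 15%. quota on 14.02.02 open → in-quota 4%. → 4%.
Line C: zinc → 14.02; in bars → 14.02.02; cold-drawn → 14.02.02.01. Scheduled 36%. quota on 14.02.02 open → in-quota 4%; Dunmara agreement on 14.02: RVC ≥ 50% → 3% available; Dunmara agreement on 14.02.01: 14.02.02.01 not covered; preferential 3%. → 3%.
Sum: 8% + 4% + 3% = 15%.

15%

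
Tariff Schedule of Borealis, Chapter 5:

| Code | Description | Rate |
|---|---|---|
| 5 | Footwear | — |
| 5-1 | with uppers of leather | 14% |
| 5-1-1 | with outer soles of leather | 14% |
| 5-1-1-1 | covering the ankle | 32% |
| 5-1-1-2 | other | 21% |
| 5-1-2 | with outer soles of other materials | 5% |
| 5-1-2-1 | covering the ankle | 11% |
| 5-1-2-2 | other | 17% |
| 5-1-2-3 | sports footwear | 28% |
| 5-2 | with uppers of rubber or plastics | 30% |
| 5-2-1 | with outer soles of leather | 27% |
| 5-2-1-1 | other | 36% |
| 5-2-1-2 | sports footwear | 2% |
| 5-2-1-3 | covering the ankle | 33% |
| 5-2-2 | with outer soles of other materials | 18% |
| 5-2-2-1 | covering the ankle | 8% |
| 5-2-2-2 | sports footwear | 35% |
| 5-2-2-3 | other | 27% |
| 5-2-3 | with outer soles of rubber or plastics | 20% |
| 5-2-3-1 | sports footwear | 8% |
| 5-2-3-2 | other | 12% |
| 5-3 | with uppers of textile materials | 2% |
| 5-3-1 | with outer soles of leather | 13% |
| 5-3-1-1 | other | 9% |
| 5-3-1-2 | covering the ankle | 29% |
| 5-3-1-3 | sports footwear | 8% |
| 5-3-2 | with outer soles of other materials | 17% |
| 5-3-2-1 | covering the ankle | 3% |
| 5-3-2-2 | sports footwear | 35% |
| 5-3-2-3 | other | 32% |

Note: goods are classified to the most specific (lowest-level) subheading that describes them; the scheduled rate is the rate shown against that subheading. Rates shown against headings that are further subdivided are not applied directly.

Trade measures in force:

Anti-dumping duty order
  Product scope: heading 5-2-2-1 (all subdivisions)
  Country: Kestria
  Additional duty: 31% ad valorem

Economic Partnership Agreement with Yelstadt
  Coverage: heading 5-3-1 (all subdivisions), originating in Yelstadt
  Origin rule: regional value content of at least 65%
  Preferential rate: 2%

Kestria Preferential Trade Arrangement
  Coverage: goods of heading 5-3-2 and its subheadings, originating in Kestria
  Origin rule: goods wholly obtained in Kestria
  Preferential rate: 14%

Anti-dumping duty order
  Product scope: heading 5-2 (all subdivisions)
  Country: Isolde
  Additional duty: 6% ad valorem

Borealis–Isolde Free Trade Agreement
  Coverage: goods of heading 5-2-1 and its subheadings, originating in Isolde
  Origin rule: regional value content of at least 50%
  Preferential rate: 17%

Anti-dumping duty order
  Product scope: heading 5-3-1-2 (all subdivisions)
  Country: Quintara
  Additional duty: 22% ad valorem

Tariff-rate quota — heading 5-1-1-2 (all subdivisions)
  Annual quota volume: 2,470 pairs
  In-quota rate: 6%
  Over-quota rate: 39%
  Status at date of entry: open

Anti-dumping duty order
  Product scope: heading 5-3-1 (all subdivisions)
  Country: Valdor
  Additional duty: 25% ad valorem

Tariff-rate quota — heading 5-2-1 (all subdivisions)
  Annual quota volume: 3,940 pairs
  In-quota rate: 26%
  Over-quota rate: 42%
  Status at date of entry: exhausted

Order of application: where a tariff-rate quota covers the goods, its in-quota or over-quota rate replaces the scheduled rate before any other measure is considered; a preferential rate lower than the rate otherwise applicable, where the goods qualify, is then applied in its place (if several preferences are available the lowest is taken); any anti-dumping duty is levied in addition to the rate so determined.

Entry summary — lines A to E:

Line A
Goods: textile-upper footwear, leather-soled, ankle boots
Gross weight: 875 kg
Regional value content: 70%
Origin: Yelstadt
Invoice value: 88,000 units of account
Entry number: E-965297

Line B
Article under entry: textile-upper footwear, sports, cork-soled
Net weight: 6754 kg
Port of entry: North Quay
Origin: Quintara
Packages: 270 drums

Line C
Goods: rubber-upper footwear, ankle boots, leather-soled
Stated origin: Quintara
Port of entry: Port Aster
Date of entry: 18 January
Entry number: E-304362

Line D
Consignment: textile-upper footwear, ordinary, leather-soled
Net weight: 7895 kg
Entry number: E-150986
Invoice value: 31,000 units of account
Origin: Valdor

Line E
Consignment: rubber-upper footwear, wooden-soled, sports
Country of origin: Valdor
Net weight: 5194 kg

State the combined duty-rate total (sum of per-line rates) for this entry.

148%

Line A: textile-upper → 5-3; leather-soled → 5-3-1; ankle boots → 5-3-1-2. Scheduled 29%. Yelstadt agreement on 5-3-1: RVC ≥ 65% → 2% available; preferential 2%. → 2%.
Line B: textile-upper → 5-3; cork-soled → 5-3-2; sports → 5-3-2-2. Scheduled 35%. No special measure applies. → 35%.
Line C: rubber-upper → 5-2; leather-soled → 5-2-1; ankle boots → 5-2-1-3. Scheduled 33%. quota on 5-2-1 exhausted → over-quota 42%. → 42%.
Line D: textile-upper → 5-3; leather-soled → 5-3-1; ordinary → 5-3-1-1. Scheduled 9%. anti-dumping (Valdor, 5-3-1): +25%; total 9% + 25% = 34%. → 34%.
Line E: rubber-upper → 5-2; wooden-soled → 5-2-2; sports → 5-2-2-2. Scheduled 35%. No special measure applies. → 35%.
Sum: 2% + 35% + 42% + 34% + 35% = 148%.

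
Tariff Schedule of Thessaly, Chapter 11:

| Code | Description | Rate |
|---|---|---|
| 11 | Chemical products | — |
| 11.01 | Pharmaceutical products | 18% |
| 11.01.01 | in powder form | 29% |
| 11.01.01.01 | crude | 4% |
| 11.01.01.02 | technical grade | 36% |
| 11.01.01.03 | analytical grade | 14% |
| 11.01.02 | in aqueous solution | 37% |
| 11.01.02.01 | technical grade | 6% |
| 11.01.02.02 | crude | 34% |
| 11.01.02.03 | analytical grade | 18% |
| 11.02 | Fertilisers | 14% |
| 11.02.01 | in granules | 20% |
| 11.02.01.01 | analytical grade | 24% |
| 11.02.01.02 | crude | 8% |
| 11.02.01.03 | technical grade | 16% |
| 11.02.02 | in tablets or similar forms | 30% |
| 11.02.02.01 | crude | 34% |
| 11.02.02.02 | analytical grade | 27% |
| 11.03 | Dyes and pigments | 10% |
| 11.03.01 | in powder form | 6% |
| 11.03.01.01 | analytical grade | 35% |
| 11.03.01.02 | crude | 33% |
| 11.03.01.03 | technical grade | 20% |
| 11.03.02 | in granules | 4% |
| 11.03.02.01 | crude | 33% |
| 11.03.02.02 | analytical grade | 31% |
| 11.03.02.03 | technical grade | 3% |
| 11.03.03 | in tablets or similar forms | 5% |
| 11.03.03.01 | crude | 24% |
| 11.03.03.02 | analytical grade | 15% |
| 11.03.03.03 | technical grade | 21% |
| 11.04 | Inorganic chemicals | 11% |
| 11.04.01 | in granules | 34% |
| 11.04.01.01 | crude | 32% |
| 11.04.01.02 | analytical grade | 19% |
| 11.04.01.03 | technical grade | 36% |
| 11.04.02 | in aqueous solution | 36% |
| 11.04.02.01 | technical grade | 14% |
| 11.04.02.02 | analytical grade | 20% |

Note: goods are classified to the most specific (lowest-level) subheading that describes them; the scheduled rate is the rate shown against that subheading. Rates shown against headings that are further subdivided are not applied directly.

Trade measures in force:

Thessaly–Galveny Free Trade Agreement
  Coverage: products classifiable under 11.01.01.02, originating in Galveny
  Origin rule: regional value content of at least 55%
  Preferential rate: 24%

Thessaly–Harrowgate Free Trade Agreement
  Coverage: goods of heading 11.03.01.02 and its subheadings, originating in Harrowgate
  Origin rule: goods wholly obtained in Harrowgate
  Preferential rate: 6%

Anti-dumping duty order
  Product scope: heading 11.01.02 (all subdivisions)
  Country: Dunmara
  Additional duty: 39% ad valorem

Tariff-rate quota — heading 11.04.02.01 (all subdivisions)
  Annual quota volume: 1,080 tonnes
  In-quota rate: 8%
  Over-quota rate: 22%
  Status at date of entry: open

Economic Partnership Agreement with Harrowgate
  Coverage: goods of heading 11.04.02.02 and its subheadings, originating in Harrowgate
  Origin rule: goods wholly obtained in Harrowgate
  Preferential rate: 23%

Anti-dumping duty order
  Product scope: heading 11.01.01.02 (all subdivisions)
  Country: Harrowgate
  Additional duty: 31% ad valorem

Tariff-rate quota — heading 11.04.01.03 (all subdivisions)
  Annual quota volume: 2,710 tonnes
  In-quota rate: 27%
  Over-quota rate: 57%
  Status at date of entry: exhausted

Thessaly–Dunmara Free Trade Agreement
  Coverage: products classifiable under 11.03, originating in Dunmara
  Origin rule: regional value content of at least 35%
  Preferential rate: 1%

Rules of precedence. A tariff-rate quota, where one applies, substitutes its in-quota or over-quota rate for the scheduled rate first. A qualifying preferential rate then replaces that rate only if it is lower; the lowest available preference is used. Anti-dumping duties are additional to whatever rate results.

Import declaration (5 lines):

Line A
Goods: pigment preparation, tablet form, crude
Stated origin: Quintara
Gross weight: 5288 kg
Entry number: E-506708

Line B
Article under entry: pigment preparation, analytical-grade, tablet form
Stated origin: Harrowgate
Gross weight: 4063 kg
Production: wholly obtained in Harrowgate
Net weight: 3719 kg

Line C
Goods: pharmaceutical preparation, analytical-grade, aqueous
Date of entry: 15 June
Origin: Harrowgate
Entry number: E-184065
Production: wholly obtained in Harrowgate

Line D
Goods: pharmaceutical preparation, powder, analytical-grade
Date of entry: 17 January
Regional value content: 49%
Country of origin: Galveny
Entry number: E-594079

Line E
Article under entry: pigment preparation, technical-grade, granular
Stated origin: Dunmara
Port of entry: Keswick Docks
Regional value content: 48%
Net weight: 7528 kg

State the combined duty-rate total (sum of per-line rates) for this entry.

72%

Line A: pigment → 11.03; tablet form → 11.03.03; crude → 11.03.03.01. Scheduled 24%. No special measure applies. → 24%.
Line B: pigment → 11.03; tablet form → 11.03.03; analytical-grade → 11.03.03.02. Scheduled 15%. Harrowgate agreement on 11.03.01.02: 11.03.03.02 not covered; Harrowgate agreement on 11.04.02.02: 11.03.03.02 not covered. → 15%.
Line C: pharmaceutical → 11.01; aqueous → 11.01.02; analytical-grade → 11.01.02.03. Scheduled 18%. Harrowgate agreement on 11.03.01.02: 11.01.02.03 not covered; Harrowgate agreement on 11.04.02.02: 11.01.02.03 not covered. → 18%.
Line D: pharmaceutical → 11.01; powder → 11.01.01; analytical-grade → 11.01.01.03. Scheduled 14%. Galveny agreement on 11.01.01.02: 11.01.01.03 not covered. → 14%.
Line E: pigment → 11.03; granular → 11.03.02; technical-grade → 11.03.02.03. Scheduled 3%. Dunmara agreement on 11.03: RVC ≥ 35% → 1% available; preferential 1%. → 1%.
Sum: 24% + 15% + 18% + 14% + 1% = 72%.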